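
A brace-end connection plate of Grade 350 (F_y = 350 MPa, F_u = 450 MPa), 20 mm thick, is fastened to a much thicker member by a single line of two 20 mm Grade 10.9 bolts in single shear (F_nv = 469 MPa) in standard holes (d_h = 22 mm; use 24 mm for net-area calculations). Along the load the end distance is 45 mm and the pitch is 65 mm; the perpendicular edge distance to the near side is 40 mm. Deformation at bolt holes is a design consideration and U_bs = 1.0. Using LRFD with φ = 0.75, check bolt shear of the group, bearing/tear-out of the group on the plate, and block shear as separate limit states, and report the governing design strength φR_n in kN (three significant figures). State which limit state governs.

Bolt shear: A_b = π·20²/4 = 314.2 mm²; R_n = 469 × 314.2 × 2 × 1 / 1000 = 294.7 kN → 0.75 × 294.7 = 221 kN.
Bearing: edge l_c = 34, r_n = 367.2 kN; interior l_c = 43, r_n = 432 kN; R_n = 367.2 + 1·432 = 799.2 kN → 599 kN.
Block shear: A_gv = 2200, A_nv = 1480, A_nt = 560 mm²; R_n = min(0.6F_uA_nv, 0.6F_yA_gv) + U_bs·F_u·A_nt = 651.6 kN → 489 kN.
Bolt shear governs: 221 kN.

221 kN (bolt shear governs)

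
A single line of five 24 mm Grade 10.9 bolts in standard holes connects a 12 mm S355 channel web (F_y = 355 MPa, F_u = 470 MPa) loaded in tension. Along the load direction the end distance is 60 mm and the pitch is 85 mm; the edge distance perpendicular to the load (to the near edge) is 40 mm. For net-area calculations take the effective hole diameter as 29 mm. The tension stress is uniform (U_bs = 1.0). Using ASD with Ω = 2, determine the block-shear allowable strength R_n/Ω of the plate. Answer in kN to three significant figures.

Shear plane L_v = 60 + 4·85 = 400 mm; A_gv = 400 × 12 = 4800 mm².
A_nv = (400 − 4.5·29) × 12 = 3234 mm².
A_nt = (40 − 0.5·29) × 12 = 306 mm².
0.6 F_u A_nv = 912 kN; 0.6 F_y A_gv = 1022 kN → shear rupture governs the shear term.
R_n = 912 + 1.0 × 470 × 306 / 1000 = 1056 kN.
Allowable strength R_n/Ω = 1056 / 2 = 528 kN.

528 kN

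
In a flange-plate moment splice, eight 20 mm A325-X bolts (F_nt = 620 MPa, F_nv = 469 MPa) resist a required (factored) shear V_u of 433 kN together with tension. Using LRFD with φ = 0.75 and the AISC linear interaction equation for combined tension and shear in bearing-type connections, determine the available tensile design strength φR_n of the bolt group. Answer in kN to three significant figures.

947 kN

A_b = π·20²/4 = 314.2 mm²; f_rv = 433 × 1000 / (8 × 314.2) = 172.3 MPa.
F'_nt = 1.3 F_nt − (F_nt / φF_nv) f_rv = 1.3·620 − (620/(0.75·469))·172.3 = 502.3 MPa, capped at F_nt → F'_nt = 502.3 MPa.
R_n = F'_nt · A_b · n = 502.3 × 314.2 × 8 / 1000 = 1262 kN.
Design strength φR_n = 0.75 × 1262 = 947 kN.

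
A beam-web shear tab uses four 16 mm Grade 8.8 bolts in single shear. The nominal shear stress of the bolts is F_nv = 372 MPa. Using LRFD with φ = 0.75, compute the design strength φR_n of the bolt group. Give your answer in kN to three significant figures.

A_b = π × 16² / 4 = 201.1 mm².
R_n = F_nv · A_b · n · n_s = 372 × 201.1 × 4 × 1 / 1000 = 299.2 kN.
Design strength φR_n = 0.75 × 299.2 = 224 kN.

224 kN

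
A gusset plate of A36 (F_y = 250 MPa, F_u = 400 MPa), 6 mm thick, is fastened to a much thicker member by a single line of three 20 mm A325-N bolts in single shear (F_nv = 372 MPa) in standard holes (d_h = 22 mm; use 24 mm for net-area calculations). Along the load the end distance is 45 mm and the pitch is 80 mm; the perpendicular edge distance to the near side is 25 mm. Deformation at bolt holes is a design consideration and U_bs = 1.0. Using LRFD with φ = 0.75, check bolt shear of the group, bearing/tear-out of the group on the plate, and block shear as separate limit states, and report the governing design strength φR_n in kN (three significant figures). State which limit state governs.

Bolt shear: A_b = π·20²/4 = 314.2 mm²; R_n = 372 × 314.2 × 3 × 1 / 1000 = 350.6 kN → 0.75 × 350.6 = 263 kN.
Bearing: edge l_c = 34, r_n = 97.92 kN; interior l_c = 58, r_n = 115.2 kN; R_n = 97.92 + 2·115.2 = 328.3 kN → 246 kN.
Block shear: A_gv = 1230, A_nv = 870, A_nt = 78 mm²; R_n = min(0.6F_uA_nv, 0.6F_yA_gv) + U_bs·F_u·A_nt = 215.7 kN → 162 kN.
Block shear governs: 162 kN.

162 kN (block shear governs)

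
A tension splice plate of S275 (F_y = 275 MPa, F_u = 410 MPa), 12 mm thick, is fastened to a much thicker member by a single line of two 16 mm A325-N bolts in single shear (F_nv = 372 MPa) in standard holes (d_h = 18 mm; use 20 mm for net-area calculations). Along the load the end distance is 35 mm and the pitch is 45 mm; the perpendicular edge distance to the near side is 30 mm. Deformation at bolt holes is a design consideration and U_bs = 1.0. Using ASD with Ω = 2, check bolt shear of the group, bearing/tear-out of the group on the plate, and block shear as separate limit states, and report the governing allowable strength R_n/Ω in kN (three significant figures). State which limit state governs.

Bolt shear: A_b = π·16²/4 = 201.1 mm²; R_n = 372 × 201.1 × 2 × 1 / 1000 = 149.6 kN → 149.6 / 2 = 74.8 kN.
Bearing: edge l_c = 26, r_n = 153.5 kN; interior l_c = 27, r_n = 159.4 kN; R_n = 153.5 + 1·159.4 = 312.9 kN → 156 kN.
Block shear: A_gv = 960, A_nv = 600, A_nt = 240 mm²; R_n = min(0.6F_uA_nv, 0.6F_yA_gv) + U_bs·F_u·A_nt = 246 kN → 123 kN.
Bolt shear governs: 74.8 kN.

74.8 kN (bolt shear governs)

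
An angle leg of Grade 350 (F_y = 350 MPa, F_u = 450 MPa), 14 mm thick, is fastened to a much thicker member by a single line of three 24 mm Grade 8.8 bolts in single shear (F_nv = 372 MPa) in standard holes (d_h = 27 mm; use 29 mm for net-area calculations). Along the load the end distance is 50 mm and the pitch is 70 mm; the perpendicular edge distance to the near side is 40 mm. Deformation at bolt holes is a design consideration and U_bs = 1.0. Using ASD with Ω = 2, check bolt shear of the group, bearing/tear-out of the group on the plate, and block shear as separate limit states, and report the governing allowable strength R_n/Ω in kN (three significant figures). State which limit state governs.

252 kN (bolt shear governs)

Bolt shear: A_b = π·24²/4 = 452.4 mm²; R_n = 372 × 452.4 × 3 × 1 / 1000 = 504.9 kN → 504.9 / 2 = 252 kN.
Bearing: edge l_c = 36.5, r_n = 275.9 kN; interior l_c = 43, r_n = 325.1 kN; R_n = 275.9 + 2·325.1 = 926.1 kN → 463 kN.
Block shear: A_gv = 2660, A_nv = 1645, A_nt = 357 mm²; R_n = min(0.6F_uA_nv, 0.6F_yA_gv) + U_bs·F_u·A_nt = 604.8 kN → 302 kN.
Bolt shear governs: 252 kN.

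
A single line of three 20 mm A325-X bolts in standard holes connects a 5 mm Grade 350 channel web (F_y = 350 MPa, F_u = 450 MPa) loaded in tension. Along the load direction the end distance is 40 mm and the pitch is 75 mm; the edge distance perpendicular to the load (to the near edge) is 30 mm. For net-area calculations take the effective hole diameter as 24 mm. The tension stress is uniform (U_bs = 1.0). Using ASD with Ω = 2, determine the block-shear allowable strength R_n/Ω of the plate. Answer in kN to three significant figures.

108 kN

Shear plane L_v = 40 + 2·75 = 190 mm; A_gv = 190 × 5 = 950 mm².
A_nv = (190 − 2.5·24) × 5 = 650 mm².
A_nt = (30 − 0.5·24) × 5 = 90 mm².
0.6 F_u A_nv = 175.5 kN; 0.6 F_y A_gv = 199.5 kN → shear rupture governs the shear term.
R_n = 175.5 + 1.0 × 450 × 90 / 1000 = 216 kN.
Allowable strength R_n/Ω = 216 / 2 = 108 kN.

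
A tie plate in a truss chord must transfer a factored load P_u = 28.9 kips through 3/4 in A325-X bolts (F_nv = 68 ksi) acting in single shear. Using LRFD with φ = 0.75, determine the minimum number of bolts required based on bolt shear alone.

A_b = π·0.75²/4 = 0.4418 in².
Per-bolt design strength φR_n = 0.75 × 68 × 0.4418 × 1 = 22.53 kips.
n ≥ 28.9 / 22.53 = 1.283 → use 2 bolts.

2 bolts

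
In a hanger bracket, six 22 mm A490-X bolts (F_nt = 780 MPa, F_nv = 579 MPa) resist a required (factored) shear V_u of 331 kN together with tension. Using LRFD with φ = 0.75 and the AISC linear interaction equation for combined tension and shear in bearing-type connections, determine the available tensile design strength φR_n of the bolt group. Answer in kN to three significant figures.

A_b = π·22²/4 = 380.1 mm²; f_rv = 331 × 1000 / (6 × 380.1) = 145.1 MPa.
F'_nt = 1.3 F_nt − (F_nt / φF_nv) f_rv = 1.3·780 − (780/(0.75·579))·145.1 = 753.3 MPa, capped at F_nt → F'_nt = 753.3 MPa.
R_n = F'_nt · A_b · n = 753.3 × 380.1 × 6 / 1000 = 1718 kN.
Design strength φR_n = 0.75 × 1718 = 1290 kN.

1290 kN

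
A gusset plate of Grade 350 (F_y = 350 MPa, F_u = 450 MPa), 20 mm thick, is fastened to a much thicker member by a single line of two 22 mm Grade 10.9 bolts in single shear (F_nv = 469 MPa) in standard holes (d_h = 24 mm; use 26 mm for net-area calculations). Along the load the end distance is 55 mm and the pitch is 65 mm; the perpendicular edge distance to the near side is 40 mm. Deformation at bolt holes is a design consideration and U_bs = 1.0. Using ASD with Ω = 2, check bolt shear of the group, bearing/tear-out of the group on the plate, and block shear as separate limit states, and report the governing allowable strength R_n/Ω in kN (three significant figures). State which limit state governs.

Bolt shear: A_b = π·22²/4 = 380.1 mm²; R_n = 469 × 380.1 × 2 × 1 / 1000 = 356.6 kN → 356.6 / 2 = 178 kN.
Bearing: edge l_c = 43, r_n = 464.4 kN; interior l_c = 41, r_n = 442.8 kN; R_n = 464.4 + 1·442.8 = 907.2 kN → 454 kN.
Block shear: A_gv = 2400, A_nv = 1620, A_nt = 540 mm²; R_n = min(0.6F_uA_nv, 0.6F_yA_gv) + U_bs·F_u·A_nt = 680.4 kN → 340 kN.
Bolt shear governs: 178 kN.

178 kN (bolt shear governs)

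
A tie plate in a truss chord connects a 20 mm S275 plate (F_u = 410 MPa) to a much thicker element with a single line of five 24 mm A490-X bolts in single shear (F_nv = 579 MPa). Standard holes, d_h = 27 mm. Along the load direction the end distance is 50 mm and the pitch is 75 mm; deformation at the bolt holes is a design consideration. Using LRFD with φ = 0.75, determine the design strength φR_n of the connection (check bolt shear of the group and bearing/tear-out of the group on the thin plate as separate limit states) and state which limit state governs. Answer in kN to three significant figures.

Bolt shear: A_b = π·24²/4 = 452.4 mm²; R_n = 579 × 452.4 × 5 × 1 / 1000 = 1310 kN → 0.75 × 1310 = 982 kN.
Bearing (1.2 l_c t F_u ≤ 2.4 d t F_u): upper limit = 2.4·24·20·410 / 1000 = 472.3 kN.
  Edge l_c = 50 − 27/2 = 36.5 → r_n = 359.2 kN; interior l_c = 75 − 27 = 48 → r_n = 472.3 kN.
  R_n,bearing = 1·359.2 + 4·472.3 = 2248 kN → 0.75 × 2248 = 1690 kN.
Bolt shear governs: 982 kN.

982 kN (bolt shear governs)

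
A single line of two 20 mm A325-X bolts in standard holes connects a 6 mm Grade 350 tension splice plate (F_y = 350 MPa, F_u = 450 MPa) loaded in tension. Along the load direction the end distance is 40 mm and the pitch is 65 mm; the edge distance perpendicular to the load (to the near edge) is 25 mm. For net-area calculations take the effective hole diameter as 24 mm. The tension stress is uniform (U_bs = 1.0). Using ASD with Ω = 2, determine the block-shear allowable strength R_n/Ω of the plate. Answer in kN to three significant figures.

Shear plane L_v = 40 + 1·65 = 105 mm; A_gv = 105 × 6 = 630 mm².
A_nv = (105 − 1.5·24) × 6 = 414 mm².
A_nt = (25 − 0.5·24) × 6 = 78 mm².
0.6 F_u A_nv = 111.8 kN; 0.6 F_y A_gv = 132.3 kN → shear rupture governs the shear term.
R_n = 111.8 + 1.0 × 450 × 78 / 1000 = 146.9 kN.
Allowable strength R_n/Ω = 146.9 / 2 = 73.4 kN.

73.4 kN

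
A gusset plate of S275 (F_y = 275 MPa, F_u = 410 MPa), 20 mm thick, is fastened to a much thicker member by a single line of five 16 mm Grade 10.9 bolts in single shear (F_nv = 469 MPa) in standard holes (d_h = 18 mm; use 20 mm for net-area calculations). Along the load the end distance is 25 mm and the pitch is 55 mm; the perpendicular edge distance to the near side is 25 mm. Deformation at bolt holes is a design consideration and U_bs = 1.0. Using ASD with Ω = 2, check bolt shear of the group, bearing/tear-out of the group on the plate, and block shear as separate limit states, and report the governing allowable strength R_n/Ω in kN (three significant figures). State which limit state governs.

236 kN (bolt shear governs)

Bolt shear: A_b = π·16²/4 = 201.1 mm²; R_n = 469 × 201.1 × 5 × 1 / 1000 = 471.5 kN → 471.5 / 2 = 236 kN.
Bearing: edge l_c = 16, r_n = 157.4 kN; interior l_c = 37, r_n = 314.9 kN; R_n = 157.4 + 4·314.9 = 1417 kN → 708 kN.
Block shear: A_gv = 4900, A_nv = 3100, A_nt = 300 mm²; R_n = min(0.6F_uA_nv, 0.6F_yA_gv) + U_bs·F_u·A_nt = 885.6 kN → 443 kN.
Bolt shear governs: 236 kN.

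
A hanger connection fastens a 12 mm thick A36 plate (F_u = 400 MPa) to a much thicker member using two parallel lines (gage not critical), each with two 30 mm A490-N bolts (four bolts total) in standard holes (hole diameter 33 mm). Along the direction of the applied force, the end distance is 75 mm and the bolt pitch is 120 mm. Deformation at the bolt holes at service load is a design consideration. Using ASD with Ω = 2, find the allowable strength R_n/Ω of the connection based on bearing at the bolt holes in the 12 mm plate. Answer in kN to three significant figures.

683 kN

Per bolt r_n = 1.2 l_c t F_u ≤ 2.4 d t F_u; upper limit = 2.4 × 30 × 12 × 400 / 1000 = 345.6 kN.
Edge bolt: l_c = 75 − 33/2 = 58.5 mm → 1.2 × 58.5 × 12 × 400 / 1000 = 337 → r_n = 337 kN.
Interior bolts: l_c = 120 − 33 = 87 mm → 1.2 × 87 × 12 × 400 / 1000 = 501.1 → r_n = 345.6 kN.
R_n = 2 × 337 + 2 × 345.6 = 1365 kN.
Allowable strength R_n/Ω = 1365 / 2 = 683 kN.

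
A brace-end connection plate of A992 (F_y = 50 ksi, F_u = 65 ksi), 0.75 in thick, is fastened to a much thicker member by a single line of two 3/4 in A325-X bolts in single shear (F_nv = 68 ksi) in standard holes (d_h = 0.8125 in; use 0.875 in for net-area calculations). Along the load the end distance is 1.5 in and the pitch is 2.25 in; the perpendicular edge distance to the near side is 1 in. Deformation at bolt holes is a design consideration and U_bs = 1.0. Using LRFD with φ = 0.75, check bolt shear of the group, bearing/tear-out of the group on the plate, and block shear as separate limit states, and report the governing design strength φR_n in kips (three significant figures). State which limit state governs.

Bolt shear: A_b = π·0.75²/4 = 0.4418 in²; R_n = 68 × 0.4418 × 2 × 1 = 60.08 kips → 0.75 × 60.08 = 45.1 kips.
Bearing: edge l_c = 1.094, r_n = 63.98 kips; interior l_c = 1.438, r_n = 84.09 kips; R_n = 63.98 + 1·84.09 = 148.1 kips → 111 kips.
Block shear: A_gv = 2.812, A_nv = 1.828, A_nt = 0.4219 in²; R_n = min(0.6F_uA_nv, 0.6F_yA_gv) + U_bs·F_u·A_nt = 98.72 kips → 74 kips.
Bolt shear governs: 45.1 kips.

45.1 kips (bolt shear governs)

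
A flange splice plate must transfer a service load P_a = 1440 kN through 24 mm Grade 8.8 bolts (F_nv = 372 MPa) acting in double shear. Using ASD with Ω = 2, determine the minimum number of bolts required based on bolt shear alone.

9 bolts

A_b = π·24²/4 = 452.4 mm².
Per-bolt allowable strength R_n/Ω = 372 × 452.4 × 2 / 1000 / 2 = 168.3 kN.
n ≥ 1440 / 168.3 = 8.557 → use 9 bolts.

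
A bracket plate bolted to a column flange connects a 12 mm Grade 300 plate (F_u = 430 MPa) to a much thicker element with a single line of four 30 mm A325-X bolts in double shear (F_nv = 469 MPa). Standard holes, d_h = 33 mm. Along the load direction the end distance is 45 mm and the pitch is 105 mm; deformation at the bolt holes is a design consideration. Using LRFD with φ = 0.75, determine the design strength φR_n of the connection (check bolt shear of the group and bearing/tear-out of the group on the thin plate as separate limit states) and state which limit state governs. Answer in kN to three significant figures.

Bolt shear: A_b = π·30²/4 = 706.9 mm²; R_n = 469 × 706.9 × 4 × 2 / 1000 = 2652 kN → 0.75 × 2652 = 1990 kN.
Bearing (1.2 l_c t F_u ≤ 2.4 d t F_u): upper limit = 2.4·30·12·430 / 1000 = 371.5 kN.
  Edge l_c = 45 − 33/2 = 28.5 → r_n = 176.5 kN; interior l_c = 105 − 33 = 72 → r_n = 371.5 kN.
  R_n,bearing = 1·176.5 + 3·371.5 = 1291 kN → 0.75 × 1291 = 968 kN.
Bearing governs: 968 kN.

968 kN (bearing governs)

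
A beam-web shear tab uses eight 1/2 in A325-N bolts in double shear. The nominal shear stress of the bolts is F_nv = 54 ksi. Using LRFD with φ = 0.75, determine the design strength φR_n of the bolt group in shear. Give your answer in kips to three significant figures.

127 kips

A_b = π × 0.5² / 4 = 0.1963 in².
R_n = F_nv · A_b · n · n_s = 54 × 0.1963 × 8 × 2 = 169.6 kips.
Design strength φR_n = 0.75 × 169.6 = 127 kips.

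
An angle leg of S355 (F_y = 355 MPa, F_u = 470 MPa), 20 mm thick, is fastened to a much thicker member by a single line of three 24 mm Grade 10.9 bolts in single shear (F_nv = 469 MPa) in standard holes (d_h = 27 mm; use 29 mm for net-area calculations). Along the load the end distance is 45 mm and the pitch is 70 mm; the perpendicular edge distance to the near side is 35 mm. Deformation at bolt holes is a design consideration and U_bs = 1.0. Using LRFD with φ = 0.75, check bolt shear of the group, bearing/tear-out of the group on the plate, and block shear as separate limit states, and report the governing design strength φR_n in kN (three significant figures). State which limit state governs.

Bolt shear: A_b = π·24²/4 = 452.4 mm²; R_n = 469 × 452.4 × 3 × 1 / 1000 = 636.5 kN → 0.75 × 636.5 = 477 kN.
Bearing: edge l_c = 31.5, r_n = 355.3 kN; interior l_c = 43, r_n = 485 kN; R_n = 355.3 + 2·485 = 1325 kN → 994 kN.
Block shear: A_gv = 3700, A_nv = 2250, A_nt = 410 mm²; R_n = min(0.6F_uA_nv, 0.6F_yA_gv) + U_bs·F_u·A_nt = 827.2 kN → 620 kN.
Bolt shear governs: 477 kN.

477 kN (bolt shear governs)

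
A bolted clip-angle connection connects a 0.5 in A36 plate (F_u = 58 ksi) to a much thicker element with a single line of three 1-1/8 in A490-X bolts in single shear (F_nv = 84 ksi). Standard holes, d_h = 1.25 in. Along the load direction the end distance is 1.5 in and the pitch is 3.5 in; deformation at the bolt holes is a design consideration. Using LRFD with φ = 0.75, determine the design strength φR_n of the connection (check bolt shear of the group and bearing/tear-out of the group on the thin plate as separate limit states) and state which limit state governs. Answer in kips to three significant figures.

Bolt shear: A_b = π·1.125²/4 = 0.994 in²; R_n = 84 × 0.994 × 3 × 1 = 250.5 kips → 0.75 × 250.5 = 188 kips.
Bearing (1.2 l_c t F_u ≤ 2.4 d t F_u): upper limit = 2.4·1.125·0.5·58 = 78.3 kips.
  Edge l_c = 1.5 − 1.25/2 = 0.875 → r_n = 30.45 kips; interior l_c = 3.5 − 1.25 = 2.25 → r_n = 78.3 kips.
  R_n,bearing = 1·30.45 + 2·78.3 = 187.1 kips → 0.75 × 187.1 = 140 kips.
Bearing governs: 140 kips.

140 kips (bearing governs)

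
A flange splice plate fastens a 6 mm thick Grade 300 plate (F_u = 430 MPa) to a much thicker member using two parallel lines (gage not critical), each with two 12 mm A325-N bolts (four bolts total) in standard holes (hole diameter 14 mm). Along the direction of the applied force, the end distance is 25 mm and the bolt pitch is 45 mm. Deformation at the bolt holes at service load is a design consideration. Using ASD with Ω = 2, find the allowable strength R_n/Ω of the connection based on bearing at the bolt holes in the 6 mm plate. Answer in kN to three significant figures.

Per bolt r_n = 1.2 l_c t F_u ≤ 2.4 d t F_u; upper limit = 2.4 × 12 × 6 × 430 / 1000 = 74.3 kN.
Edge bolt: l_c = 25 − 14/2 = 18 mm → 1.2 × 18 × 6 × 430 / 1000 = 55.73 → r_n = 55.73 kN.
Interior bolts: l_c = 45 − 14 = 31 mm → 1.2 × 31 × 6 × 430 / 1000 = 95.98 → r_n = 74.3 kN.
R_n = 2 × 55.73 + 2 × 74.3 = 260.1 kN.
Allowable strength R_n/Ω = 260.1 / 2 = 130 kN.

130 kN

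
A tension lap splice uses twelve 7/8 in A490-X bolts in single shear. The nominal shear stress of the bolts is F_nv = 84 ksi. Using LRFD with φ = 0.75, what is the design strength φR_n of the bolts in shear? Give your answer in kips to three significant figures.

A_b = π × 0.875² / 4 = 0.6013 in².
R_n = F_nv · A_b · n · n_s = 84 × 0.6013 × 12 × 1 = 606.1 kips.
Design strength φR_n = 0.75 × 606.1 = 455 kips.

455 kips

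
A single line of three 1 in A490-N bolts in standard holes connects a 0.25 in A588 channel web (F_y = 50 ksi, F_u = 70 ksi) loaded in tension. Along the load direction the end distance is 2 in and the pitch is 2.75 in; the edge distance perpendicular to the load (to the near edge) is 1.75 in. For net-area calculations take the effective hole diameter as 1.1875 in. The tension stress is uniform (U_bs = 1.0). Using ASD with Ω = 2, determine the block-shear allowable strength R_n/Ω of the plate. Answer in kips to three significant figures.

Shear plane L_v = 2 + 2·2.75 = 7.5 in; A_gv = 7.5 × 0.25 = 1.875 in².
A_nv = (7.5 − 2.5·1.1875) × 0.25 = 1.133 in².
A_nt = (1.75 − 0.5·1.1875) × 0.25 = 0.2891 in².
0.6 F_u A_nv = 47.58 kips; 0.6 F_y A_gv = 56.25 kips → shear rupture governs the shear term.
R_n = 47.58 + 1.0 × 70 × 0.2891 = 67.81 kips.
Allowable strength R_n/Ω = 67.81 / 2 = 33.9 kips.

33.9 kips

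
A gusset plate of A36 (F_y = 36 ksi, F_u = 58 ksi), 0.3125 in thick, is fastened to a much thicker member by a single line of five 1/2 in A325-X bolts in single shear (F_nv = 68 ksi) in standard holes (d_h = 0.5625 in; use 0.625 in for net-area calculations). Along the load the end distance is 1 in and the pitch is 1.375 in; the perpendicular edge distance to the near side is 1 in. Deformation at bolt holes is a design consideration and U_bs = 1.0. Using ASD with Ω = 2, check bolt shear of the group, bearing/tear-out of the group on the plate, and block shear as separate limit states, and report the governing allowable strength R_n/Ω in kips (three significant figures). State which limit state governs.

Bolt shear: A_b = π·0.5²/4 = 0.1963 in²; R_n = 68 × 0.1963 × 5 × 1 = 66.76 kips → 66.76 / 2 = 33.4 kips.
Bearing: edge l_c = 0.7188, r_n = 15.63 kips; interior l_c = 0.8125, r_n = 17.67 kips; R_n = 15.63 + 4·17.67 = 86.32 kips → 43.2 kips.
Block shear: A_gv = 2.031, A_nv = 1.152, A_nt = 0.2148 in²; R_n = min(0.6F_uA_nv, 0.6F_yA_gv) + U_bs·F_u·A_nt = 52.56 kips → 26.3 kips.
Block shear governs: 26.3 kips.

26.3 kips (block shear governs)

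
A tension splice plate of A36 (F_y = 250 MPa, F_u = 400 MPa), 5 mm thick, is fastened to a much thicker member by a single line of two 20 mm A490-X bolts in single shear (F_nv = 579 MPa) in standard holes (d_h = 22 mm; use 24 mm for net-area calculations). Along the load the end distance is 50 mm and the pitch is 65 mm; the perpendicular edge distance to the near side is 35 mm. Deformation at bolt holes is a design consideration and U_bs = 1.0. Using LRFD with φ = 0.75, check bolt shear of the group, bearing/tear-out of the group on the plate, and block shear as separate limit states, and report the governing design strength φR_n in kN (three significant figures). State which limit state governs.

99.2 kN (block shear governs)

Bolt shear: A_b = π·20²/4 = 314.2 mm²; R_n = 579 × 314.2 × 2 × 1 / 1000 = 363.8 kN → 0.75 × 363.8 = 273 kN.
Bearing: edge l_c = 39, r_n = 93.6 kN; interior l_c = 43, r_n = 96 kN; R_n = 93.6 + 1·96 = 189.6 kN → 142 kN.
Block shear: A_gv = 575, A_nv = 395, A_nt = 115 mm²; R_n = min(0.6F_uA_nv, 0.6F_yA_gv) + U_bs·F_u·A_nt = 132.2 kN → 99.2 kN.
Block shear governs: 99.2 kN.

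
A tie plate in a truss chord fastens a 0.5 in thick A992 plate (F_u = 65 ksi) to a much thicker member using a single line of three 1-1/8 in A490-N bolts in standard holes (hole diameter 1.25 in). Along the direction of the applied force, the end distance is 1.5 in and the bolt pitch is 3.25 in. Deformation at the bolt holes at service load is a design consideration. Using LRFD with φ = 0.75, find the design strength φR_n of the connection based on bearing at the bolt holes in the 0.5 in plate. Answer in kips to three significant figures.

Per bolt r_n = 1.2 l_c t F_u ≤ 2.4 d t F_u; upper limit = 2.4 × 1.125 × 0.5 × 65 = 87.75 kips.
Edge bolt: l_c = 1.5 − 1.25/2 = 0.875 in → 1.2 × 0.875 × 0.5 × 65 = 34.12 → r_n = 34.12 kips.
Interior bolts: l_c = 3.25 − 1.25 = 2 in → 1.2 × 2 × 0.5 × 65 = 78 → r_n = 78 kips.
R_n = 1 × 34.12 + 2 × 78 = 190.1 kips.
Design strength φR_n = 0.75 × 190.1 = 143 kips.

143 kips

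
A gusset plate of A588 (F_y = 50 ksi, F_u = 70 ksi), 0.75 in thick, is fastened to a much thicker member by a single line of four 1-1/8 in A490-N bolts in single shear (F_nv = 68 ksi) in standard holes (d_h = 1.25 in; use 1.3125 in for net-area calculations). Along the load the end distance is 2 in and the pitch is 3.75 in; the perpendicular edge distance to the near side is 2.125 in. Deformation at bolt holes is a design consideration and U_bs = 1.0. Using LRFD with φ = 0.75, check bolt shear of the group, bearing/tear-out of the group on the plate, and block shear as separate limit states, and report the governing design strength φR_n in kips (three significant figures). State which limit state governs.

203 kips (bolt shear governs)

Bolt shear: A_b = π·1.125²/4 = 0.994 in²; R_n = 68 × 0.994 × 4 × 1 = 270.4 kips → 0.75 × 270.4 = 203 kips.
Bearing: edge l_c = 1.375, r_n = 86.62 kips; interior l_c = 2.5, r_n = 141.8 kips; R_n = 86.62 + 3·141.8 = 511.9 kips → 384 kips.
Block shear: A_gv = 9.938, A_nv = 6.492, A_nt = 1.102 in²; R_n = min(0.6F_uA_nv, 0.6F_yA_gv) + U_bs·F_u·A_nt = 349.8 kips → 262 kips.
Bolt shear governs: 203 kips.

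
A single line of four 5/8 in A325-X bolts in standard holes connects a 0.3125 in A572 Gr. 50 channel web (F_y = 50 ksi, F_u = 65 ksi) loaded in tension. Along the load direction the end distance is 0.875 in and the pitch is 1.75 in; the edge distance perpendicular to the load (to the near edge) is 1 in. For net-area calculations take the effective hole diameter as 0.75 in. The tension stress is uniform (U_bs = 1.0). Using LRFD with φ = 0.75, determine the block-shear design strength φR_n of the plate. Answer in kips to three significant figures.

41.5 kips

Shear plane L_v = 0.875 + 3·1.75 = 6.125 in; A_gv = 6.125 × 0.3125 = 1.914 in².
A_nv = (6.125 − 3.5·0.75) × 0.3125 = 1.094 in².
A_nt = (1 − 0.5·0.75) × 0.3125 = 0.1953 in².
0.6 F_u A_nv = 42.66 kips; 0.6 F_y A_gv = 57.42 kips → shear rupture governs the shear term.
R_n = 42.66 + 1.0 × 65 × 0.1953 = 55.35 kips.
Design strength φR_n = 0.75 × 55.35 = 41.5 kips.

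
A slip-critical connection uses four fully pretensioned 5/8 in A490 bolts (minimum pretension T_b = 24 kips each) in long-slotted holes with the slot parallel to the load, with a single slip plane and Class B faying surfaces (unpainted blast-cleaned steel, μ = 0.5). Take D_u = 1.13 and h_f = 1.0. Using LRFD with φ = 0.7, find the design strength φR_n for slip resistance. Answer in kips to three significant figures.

R_n = μ · D_u · h_f · T_b · n_s · n_b = 0.5 × 1.13 × 1.0 × 24 × 1 × 4 = 54.24 kips.
Design strength φR_n = 0.7 × 54.24 = 38 kips.

38 kips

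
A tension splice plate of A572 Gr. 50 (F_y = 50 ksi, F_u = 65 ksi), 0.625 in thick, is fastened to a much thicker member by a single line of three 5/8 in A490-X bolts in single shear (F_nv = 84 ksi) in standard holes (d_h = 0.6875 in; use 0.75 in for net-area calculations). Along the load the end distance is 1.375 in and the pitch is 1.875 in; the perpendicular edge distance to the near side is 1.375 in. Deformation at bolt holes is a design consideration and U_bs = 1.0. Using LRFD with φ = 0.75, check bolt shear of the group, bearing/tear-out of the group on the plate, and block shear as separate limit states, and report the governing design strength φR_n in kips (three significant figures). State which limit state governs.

58 kips (bolt shear governs)

Bolt shear: A_b = π·0.625²/4 = 0.3068 in²; R_n = 84 × 0.3068 × 3 × 1 = 77.31 kips → 0.75 × 77.31 = 58 kips.
Bearing: edge l_c = 1.031, r_n = 50.27 kips; interior l_c = 1.188, r_n = 57.89 kips; R_n = 50.27 + 2·57.89 = 166.1 kips → 125 kips.
Block shear: A_gv = 3.203, A_nv = 2.031, A_nt = 0.625 in²; R_n = min(0.6F_uA_nv, 0.6F_yA_gv) + U_bs·F_u·A_nt = 119.8 kips → 89.9 kips.
Bolt shear governs: 58 kips.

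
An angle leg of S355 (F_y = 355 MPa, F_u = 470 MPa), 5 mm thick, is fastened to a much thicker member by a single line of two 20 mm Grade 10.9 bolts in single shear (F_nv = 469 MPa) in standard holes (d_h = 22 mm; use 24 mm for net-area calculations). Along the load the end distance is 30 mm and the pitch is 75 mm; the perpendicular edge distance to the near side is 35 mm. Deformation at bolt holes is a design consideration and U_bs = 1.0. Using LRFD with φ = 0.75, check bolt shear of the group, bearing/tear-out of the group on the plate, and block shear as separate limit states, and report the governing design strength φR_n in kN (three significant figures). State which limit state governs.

Bolt shear: A_b = π·20²/4 = 314.2 mm²; R_n = 469 × 314.2 × 2 × 1 / 1000 = 294.7 kN → 0.75 × 294.7 = 221 kN.
Bearing: edge l_c = 19, r_n = 53.58 kN; interior l_c = 53, r_n = 112.8 kN; R_n = 53.58 + 1·112.8 = 166.4 kN → 125 kN.
Block shear: A_gv = 525, A_nv = 345, A_nt = 115 mm²; R_n = min(0.6F_uA_nv, 0.6F_yA_gv) + U_bs·F_u·A_nt = 151.3 kN → 114 kN.
Block shear governs: 114 kN.

114 kN (block shear governs)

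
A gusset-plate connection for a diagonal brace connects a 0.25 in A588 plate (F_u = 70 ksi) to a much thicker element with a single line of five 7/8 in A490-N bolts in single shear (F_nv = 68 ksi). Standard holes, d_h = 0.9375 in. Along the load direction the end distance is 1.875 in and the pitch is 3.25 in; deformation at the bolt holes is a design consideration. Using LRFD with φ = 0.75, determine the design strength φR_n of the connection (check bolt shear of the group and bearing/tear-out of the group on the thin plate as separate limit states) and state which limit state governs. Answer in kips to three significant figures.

Bolt shear: A_b = π·0.875²/4 = 0.6013 in²; R_n = 68 × 0.6013 × 5 × 1 = 204.4 kips → 0.75 × 204.4 = 153 kips.
Bearing (1.2 l_c t F_u ≤ 2.4 d t F_u): upper limit = 2.4·0.875·0.25·70 = 36.75 kips.
  Edge l_c = 1.875 − 0.9375/2 = 1.406 → r_n = 29.53 kips; interior l_c = 3.25 − 0.9375 = 2.312 → r_n = 36.75 kips.
  R_n,bearing = 1·29.53 + 4·36.75 = 176.5 kips → 0.75 × 176.5 = 132 kips.
Bearing governs: 132 kips.

132 kips (bearing governs)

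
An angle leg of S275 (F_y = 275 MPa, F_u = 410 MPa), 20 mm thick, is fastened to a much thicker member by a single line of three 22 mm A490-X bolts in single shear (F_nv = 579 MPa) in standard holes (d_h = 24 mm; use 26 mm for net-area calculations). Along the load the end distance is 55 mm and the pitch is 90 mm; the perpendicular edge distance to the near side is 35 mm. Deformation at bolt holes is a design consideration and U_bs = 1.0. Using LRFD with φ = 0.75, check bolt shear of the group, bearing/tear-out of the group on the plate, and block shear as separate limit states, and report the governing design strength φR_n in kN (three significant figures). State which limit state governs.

495 kN (bolt shear governs)

Bolt shear: A_b = π·22²/4 = 380.1 mm²; R_n = 579 × 380.1 × 3 × 1 / 1000 = 660.3 kN → 0.75 × 660.3 = 495 kN.
Bearing: edge l_c = 43, r_n = 423.1 kN; interior l_c = 66, r_n = 433 kN; R_n = 423.1 + 2·433 = 1289 kN → 967 kN.
Block shear: A_gv = 4700, A_nv = 3400, A_nt = 440 mm²; R_n = min(0.6F_uA_nv, 0.6F_yA_gv) + U_bs·F_u·A_nt = 955.9 kN → 717 kN.
Bolt shear governs: 495 kN.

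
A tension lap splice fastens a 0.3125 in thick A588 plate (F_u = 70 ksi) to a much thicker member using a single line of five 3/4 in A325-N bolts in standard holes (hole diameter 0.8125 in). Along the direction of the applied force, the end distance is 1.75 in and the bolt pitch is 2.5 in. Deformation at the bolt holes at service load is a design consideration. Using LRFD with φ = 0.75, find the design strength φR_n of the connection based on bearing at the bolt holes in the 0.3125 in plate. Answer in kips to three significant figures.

Per bolt r_n = 1.2 l_c t F_u ≤ 2.4 d t F_u; upper limit = 2.4 × 0.75 × 0.3125 × 70 = 39.38 kips.
Edge bolt: l_c = 1.75 − 0.8125/2 = 1.344 in → 1.2 × 1.344 × 0.3125 × 70 = 35.27 → r_n = 35.27 kips.
Interior bolts: l_c = 2.5 − 0.8125 = 1.688 in → 1.2 × 1.688 × 0.3125 × 70 = 44.3 → r_n = 39.38 kips.
R_n = 1 × 35.27 + 4 × 39.38 = 192.8 kips.
Design strength φR_n = 0.75 × 192.8 = 145 kips.

145 kips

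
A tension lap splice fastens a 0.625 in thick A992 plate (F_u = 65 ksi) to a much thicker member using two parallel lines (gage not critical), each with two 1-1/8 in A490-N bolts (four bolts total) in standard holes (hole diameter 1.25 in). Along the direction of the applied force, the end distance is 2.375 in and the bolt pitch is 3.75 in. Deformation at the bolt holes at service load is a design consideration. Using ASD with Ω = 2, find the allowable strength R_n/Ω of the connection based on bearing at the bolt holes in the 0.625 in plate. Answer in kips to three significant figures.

195 kips

Per bolt r_n = 1.2 l_c t F_u ≤ 2.4 d t F_u; upper limit = 2.4 × 1.125 × 0.625 × 65 = 109.7 kips.
Edge bolt: l_c = 2.375 − 1.25/2 = 1.75 in → 1.2 × 1.75 × 0.625 × 65 = 85.31 → r_n = 85.31 kips.
Interior bolts: l_c = 3.75 − 1.25 = 2.5 in → 1.2 × 2.5 × 0.625 × 65 = 121.9 → r_n = 109.7 kips.
R_n = 2 × 85.31 + 2 × 109.7 = 390 kips.
Allowable strength R_n/Ω = 390 / 2 = 195 kips.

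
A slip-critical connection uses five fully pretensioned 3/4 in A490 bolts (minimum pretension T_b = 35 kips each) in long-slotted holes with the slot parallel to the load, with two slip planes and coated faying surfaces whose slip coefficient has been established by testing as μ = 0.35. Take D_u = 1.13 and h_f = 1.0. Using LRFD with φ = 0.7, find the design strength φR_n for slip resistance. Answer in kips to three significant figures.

R_n = μ · D_u · h_f · T_b · n_s · n_b = 0.35 × 1.13 × 1.0 × 35 × 2 × 5 = 138.4 kips.
Design strength φR_n = 0.7 × 138.4 = 96.9 kips.

96.9 kips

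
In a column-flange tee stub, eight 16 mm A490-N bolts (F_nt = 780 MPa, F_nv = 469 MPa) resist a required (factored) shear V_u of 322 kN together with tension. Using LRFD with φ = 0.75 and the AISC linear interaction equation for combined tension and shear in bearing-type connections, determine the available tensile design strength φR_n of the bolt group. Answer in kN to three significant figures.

A_b = π·16²/4 = 201.1 mm²; f_rv = 322 × 1000 / (8 × 201.1) = 200.2 MPa.
F'_nt = 1.3 F_nt − (F_nt / φF_nv) f_rv = 1.3·780 − (780/(0.75·469))·200.2 = 570.1 MPa, capped at F_nt → F'_nt = 570.1 MPa.
R_n = F'_nt · A_b · n = 570.1 × 201.1 × 8 / 1000 = 917 kN.
Design strength φR_n = 0.75 × 917 = 688 kN.

688 kN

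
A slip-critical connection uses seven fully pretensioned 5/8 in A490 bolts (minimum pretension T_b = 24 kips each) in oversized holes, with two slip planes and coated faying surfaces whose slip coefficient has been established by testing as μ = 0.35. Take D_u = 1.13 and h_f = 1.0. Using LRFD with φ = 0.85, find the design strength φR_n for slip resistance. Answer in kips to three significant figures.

R_n = μ · D_u · h_f · T_b · n_s · n_b = 0.35 × 1.13 × 1.0 × 24 × 2 × 7 = 132.9 kips.
Design strength φR_n = 0.85 × 132.9 = 113 kips.

113 kips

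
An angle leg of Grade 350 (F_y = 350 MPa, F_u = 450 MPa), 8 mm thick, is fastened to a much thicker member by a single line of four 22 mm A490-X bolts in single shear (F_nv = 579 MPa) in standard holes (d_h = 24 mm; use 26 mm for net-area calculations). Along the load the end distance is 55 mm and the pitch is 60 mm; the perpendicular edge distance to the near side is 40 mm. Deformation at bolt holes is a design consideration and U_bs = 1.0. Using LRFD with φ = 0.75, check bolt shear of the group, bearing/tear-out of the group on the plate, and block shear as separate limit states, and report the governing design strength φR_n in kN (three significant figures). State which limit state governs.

Bolt shear: A_b = π·22²/4 = 380.1 mm²; R_n = 579 × 380.1 × 4 × 1 / 1000 = 880.4 kN → 0.75 × 880.4 = 660 kN.
Bearing: edge l_c = 43, r_n = 185.8 kN; interior l_c = 36, r_n = 155.5 kN; R_n = 185.8 + 3·155.5 = 652.3 kN → 489 kN.
Block shear: A_gv = 1880, A_nv = 1152, A_nt = 216 mm²; R_n = min(0.6F_uA_nv, 0.6F_yA_gv) + U_bs·F_u·A_nt = 408.2 kN → 306 kN.
Block shear governs: 306 kN.

306 kN (block shear governs)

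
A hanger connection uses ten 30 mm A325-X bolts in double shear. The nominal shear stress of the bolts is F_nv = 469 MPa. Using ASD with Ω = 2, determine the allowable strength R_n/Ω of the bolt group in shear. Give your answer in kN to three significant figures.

A_b = π × 30² / 4 = 706.9 mm².
R_n = F_nv · A_b · n · n_s = 469 × 706.9 × 10 × 2 / 1000 = 6630 kN.
Allowable strength R_n/Ω = 6630 / 2 = 3320 kN.

3320 kN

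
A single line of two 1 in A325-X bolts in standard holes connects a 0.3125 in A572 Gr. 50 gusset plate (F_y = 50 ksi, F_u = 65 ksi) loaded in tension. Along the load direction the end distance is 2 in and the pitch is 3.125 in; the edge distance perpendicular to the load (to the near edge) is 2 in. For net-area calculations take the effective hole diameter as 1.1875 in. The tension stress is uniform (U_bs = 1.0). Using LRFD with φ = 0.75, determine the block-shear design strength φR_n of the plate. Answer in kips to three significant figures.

52 kips

Shear plane L_v = 2 + 1·3.125 = 5.125 in; A_gv = 5.125 × 0.3125 = 1.602 in².
A_nv = (5.125 − 1.5·1.1875) × 0.3125 = 1.045 in².
A_nt = (2 − 0.5·1.1875) × 0.3125 = 0.4395 in².
0.6 F_u A_nv = 40.75 kips; 0.6 F_y A_gv = 48.05 kips → shear rupture governs the shear term.
R_n = 40.75 + 1.0 × 65 × 0.4395 = 69.32 kips.
Design strength φR_n = 0.75 × 69.32 = 52 kips.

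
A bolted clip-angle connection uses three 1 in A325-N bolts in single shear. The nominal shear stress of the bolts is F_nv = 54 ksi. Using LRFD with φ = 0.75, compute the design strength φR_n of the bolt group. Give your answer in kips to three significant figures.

95.4 kips

A_b = π × 1² / 4 = 0.7854 in².
R_n = F_nv · A_b · n · n_s = 54 × 0.7854 × 3 × 1 = 127.2 kips.
Design strength φR_n = 0.75 × 127.2 = 95.4 kips.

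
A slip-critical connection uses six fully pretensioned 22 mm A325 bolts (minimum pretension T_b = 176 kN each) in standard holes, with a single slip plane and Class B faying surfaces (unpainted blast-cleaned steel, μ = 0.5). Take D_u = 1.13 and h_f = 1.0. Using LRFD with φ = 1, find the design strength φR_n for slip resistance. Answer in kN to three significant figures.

597 kN

R_n = μ · D_u · h_f · T_b · n_s · n_b = 0.5 × 1.13 × 1.0 × 176 × 1 × 6 = 596.6 kN.
Design strength φR_n = 1 × 596.6 = 597 kN.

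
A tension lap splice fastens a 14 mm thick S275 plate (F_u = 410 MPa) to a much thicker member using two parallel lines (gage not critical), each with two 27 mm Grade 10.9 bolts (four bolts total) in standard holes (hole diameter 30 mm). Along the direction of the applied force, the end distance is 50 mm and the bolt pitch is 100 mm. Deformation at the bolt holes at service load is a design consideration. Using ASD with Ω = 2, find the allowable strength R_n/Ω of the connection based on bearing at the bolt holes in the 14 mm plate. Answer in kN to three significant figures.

613 kN

Per bolt r_n = 1.2 l_c t F_u ≤ 2.4 d t F_u; upper limit = 2.4 × 27 × 14 × 410 / 1000 = 372 kN.
Edge bolt: l_c = 50 − 30/2 = 35 mm → 1.2 × 35 × 14 × 410 / 1000 = 241.1 → r_n = 241.1 kN.
Interior bolts: l_c = 100 − 30 = 70 mm → 1.2 × 70 × 14 × 410 / 1000 = 482.2 → r_n = 372 kN.
R_n = 2 × 241.1 + 2 × 372 = 1226 kN.
Allowable strength R_n/Ω = 1226 / 2 = 613 kN.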